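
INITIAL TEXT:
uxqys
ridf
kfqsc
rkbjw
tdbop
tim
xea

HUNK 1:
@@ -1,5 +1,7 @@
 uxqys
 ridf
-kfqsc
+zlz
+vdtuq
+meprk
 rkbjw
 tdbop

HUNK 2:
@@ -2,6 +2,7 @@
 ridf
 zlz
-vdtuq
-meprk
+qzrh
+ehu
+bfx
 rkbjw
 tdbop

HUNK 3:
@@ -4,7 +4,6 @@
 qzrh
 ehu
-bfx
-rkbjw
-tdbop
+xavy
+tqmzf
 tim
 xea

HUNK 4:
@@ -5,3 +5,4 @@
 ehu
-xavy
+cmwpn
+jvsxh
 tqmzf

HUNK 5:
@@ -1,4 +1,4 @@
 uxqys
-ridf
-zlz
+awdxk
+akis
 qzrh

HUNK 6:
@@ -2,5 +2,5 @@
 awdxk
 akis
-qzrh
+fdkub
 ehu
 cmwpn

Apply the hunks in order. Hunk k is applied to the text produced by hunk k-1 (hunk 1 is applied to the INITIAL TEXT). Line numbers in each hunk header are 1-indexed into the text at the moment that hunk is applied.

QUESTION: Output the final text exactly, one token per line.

Answer: uxqys
awdxk
akis
fdkub
ehu
cmwpn
jvsxh
tqmzf
tim
xea

Derivation:
Hunk 1: at line 1 remove [kfqsc] add [zlz,vdtuq,meprk] -> 9 lines: uxqys ridf zlz vdtuq meprk rkbjw tdbop tim xea
Hunk 2: at line 2 remove [vdtuq,meprk] add [qzrh,ehu,bfx] -> 10 lines: uxqys ridf zlz qzrh ehu bfx rkbjw tdbop tim xea
Hunk 3: at line 4 remove [bfx,rkbjw,tdbop] add [xavy,tqmzf] -> 9 lines: uxqys ridf zlz qzrh ehu xavy tqmzf tim xea
Hunk 4: at line 5 remove [xavy] add [cmwpn,jvsxh] -> 10 lines: uxqys ridf zlz qzrh ehu cmwpn jvsxh tqmzf tim xea
Hunk 5: at line 1 remove [ridf,zlz] add [awdxk,akis] -> 10 lines: uxqys awdxk akis qzrh ehu cmwpn jvsxh tqmzf tim xea
Hunk 6: at line 2 remove [qzrh] add [fdkub] -> 10 lines: uxqys awdxk akis fdkub ehu cmwpn jvsxh tqmzf tim xea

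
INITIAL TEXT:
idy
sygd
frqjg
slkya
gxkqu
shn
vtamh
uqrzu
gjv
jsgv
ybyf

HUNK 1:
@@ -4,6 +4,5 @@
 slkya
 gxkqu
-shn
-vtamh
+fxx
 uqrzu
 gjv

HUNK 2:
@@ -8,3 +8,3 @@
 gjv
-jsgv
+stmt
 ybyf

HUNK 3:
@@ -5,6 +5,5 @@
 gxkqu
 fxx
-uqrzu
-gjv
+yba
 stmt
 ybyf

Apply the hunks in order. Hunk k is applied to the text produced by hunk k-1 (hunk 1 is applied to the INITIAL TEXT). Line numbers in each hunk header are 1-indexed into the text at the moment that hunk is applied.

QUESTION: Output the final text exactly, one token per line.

Answer: idy
sygd
frqjg
slkya
gxkqu
fxx
yba
stmt
ybyf

Derivation:
Hunk 1: at line 4 remove [shn,vtamh] add [fxx] -> 10 lines: idy sygd frqjg slkya gxkqu fxx uqrzu gjv jsgv ybyf
Hunk 2: at line 8 remove [jsgv] add [stmt] -> 10 lines: idy sygd frqjg slkya gxkqu fxx uqrzu gjv stmt ybyf
Hunk 3: at line 5 remove [uqrzu,gjv] add [yba] -> 9 lines: idy sygd frqjg slkya gxkqu fxx yba stmt ybyf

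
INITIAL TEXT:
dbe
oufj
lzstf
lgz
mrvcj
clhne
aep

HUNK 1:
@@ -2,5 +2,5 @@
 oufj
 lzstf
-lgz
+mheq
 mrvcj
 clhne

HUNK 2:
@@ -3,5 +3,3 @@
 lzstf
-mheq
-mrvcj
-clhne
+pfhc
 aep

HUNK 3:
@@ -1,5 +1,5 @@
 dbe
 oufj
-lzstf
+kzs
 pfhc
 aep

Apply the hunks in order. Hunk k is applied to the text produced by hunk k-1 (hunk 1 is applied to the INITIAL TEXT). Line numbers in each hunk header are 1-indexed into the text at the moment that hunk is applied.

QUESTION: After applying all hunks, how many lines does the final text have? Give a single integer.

Answer: 5

Derivation:
Hunk 1: at line 2 remove [lgz] add [mheq] -> 7 lines: dbe oufj lzstf mheq mrvcj clhne aep
Hunk 2: at line 3 remove [mheq,mrvcj,clhne] add [pfhc] -> 5 lines: dbe oufj lzstf pfhc aep
Hunk 3: at line 1 remove [lzstf] add [kzs] -> 5 lines: dbe oufj kzs pfhc aep
Final line count: 5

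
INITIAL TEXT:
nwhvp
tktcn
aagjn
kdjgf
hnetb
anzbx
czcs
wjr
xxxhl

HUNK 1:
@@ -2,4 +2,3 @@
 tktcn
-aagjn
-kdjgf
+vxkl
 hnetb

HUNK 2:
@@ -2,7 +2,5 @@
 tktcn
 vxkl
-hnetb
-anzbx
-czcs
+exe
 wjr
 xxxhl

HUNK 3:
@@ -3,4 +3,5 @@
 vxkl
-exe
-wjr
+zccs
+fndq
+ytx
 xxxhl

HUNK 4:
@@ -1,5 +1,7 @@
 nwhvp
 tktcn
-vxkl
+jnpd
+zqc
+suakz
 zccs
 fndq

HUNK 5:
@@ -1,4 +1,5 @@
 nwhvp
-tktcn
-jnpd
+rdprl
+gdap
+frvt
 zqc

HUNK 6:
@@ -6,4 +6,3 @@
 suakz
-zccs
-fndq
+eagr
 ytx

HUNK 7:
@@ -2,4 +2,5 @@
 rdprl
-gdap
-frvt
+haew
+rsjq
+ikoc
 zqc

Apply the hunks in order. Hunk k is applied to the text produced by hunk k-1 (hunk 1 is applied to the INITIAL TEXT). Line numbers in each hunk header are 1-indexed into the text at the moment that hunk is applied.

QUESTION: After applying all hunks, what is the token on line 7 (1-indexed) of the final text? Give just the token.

Hunk 1: at line 2 remove [aagjn,kdjgf] add [vxkl] -> 8 lines: nwhvp tktcn vxkl hnetb anzbx czcs wjr xxxhl
Hunk 2: at line 2 remove [hnetb,anzbx,czcs] add [exe] -> 6 lines: nwhvp tktcn vxkl exe wjr xxxhl
Hunk 3: at line 3 remove [exe,wjr] add [zccs,fndq,ytx] -> 7 lines: nwhvp tktcn vxkl zccs fndq ytx xxxhl
Hunk 4: at line 1 remove [vxkl] add [jnpd,zqc,suakz] -> 9 lines: nwhvp tktcn jnpd zqc suakz zccs fndq ytx xxxhl
Hunk 5: at line 1 remove [tktcn,jnpd] add [rdprl,gdap,frvt] -> 10 lines: nwhvp rdprl gdap frvt zqc suakz zccs fndq ytx xxxhl
Hunk 6: at line 6 remove [zccs,fndq] add [eagr] -> 9 lines: nwhvp rdprl gdap frvt zqc suakz eagr ytx xxxhl
Hunk 7: at line 2 remove [gdap,frvt] add [haew,rsjq,ikoc] -> 10 lines: nwhvp rdprl haew rsjq ikoc zqc suakz eagr ytx xxxhl
Final line 7: suakz

Answer: suakz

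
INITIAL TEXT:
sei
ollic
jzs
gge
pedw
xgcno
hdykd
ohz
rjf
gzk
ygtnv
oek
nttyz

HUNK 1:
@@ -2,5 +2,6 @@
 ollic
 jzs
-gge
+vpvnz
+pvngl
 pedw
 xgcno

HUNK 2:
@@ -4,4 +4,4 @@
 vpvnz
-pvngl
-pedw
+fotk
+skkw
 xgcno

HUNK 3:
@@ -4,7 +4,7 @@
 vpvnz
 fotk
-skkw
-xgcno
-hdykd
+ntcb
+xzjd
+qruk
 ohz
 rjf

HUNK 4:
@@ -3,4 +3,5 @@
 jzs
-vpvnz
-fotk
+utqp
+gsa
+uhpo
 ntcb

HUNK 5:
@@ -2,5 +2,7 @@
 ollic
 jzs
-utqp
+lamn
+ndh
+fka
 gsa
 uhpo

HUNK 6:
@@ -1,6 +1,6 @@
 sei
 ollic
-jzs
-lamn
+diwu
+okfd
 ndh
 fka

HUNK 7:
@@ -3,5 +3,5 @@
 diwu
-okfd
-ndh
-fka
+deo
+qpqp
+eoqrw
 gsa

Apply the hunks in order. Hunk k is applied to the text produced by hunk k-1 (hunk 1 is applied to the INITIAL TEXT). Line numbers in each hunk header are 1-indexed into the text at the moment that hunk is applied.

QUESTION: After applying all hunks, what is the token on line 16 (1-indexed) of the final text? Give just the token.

Hunk 1: at line 2 remove [gge] add [vpvnz,pvngl] -> 14 lines: sei ollic jzs vpvnz pvngl pedw xgcno hdykd ohz rjf gzk ygtnv oek nttyz
Hunk 2: at line 4 remove [pvngl,pedw] add [fotk,skkw] -> 14 lines: sei ollic jzs vpvnz fotk skkw xgcno hdykd ohz rjf gzk ygtnv oek nttyz
Hunk 3: at line 4 remove [skkw,xgcno,hdykd] add [ntcb,xzjd,qruk] -> 14 lines: sei ollic jzs vpvnz fotk ntcb xzjd qruk ohz rjf gzk ygtnv oek nttyz
Hunk 4: at line 3 remove [vpvnz,fotk] add [utqp,gsa,uhpo] -> 15 lines: sei ollic jzs utqp gsa uhpo ntcb xzjd qruk ohz rjf gzk ygtnv oek nttyz
Hunk 5: at line 2 remove [utqp] add [lamn,ndh,fka] -> 17 lines: sei ollic jzs lamn ndh fka gsa uhpo ntcb xzjd qruk ohz rjf gzk ygtnv oek nttyz
Hunk 6: at line 1 remove [jzs,lamn] add [diwu,okfd] -> 17 lines: sei ollic diwu okfd ndh fka gsa uhpo ntcb xzjd qruk ohz rjf gzk ygtnv oek nttyz
Hunk 7: at line 3 remove [okfd,ndh,fka] add [deo,qpqp,eoqrw] -> 17 lines: sei ollic diwu deo qpqp eoqrw gsa uhpo ntcb xzjd qruk ohz rjf gzk ygtnv oek nttyz
Final line 16: oek

Answer: oek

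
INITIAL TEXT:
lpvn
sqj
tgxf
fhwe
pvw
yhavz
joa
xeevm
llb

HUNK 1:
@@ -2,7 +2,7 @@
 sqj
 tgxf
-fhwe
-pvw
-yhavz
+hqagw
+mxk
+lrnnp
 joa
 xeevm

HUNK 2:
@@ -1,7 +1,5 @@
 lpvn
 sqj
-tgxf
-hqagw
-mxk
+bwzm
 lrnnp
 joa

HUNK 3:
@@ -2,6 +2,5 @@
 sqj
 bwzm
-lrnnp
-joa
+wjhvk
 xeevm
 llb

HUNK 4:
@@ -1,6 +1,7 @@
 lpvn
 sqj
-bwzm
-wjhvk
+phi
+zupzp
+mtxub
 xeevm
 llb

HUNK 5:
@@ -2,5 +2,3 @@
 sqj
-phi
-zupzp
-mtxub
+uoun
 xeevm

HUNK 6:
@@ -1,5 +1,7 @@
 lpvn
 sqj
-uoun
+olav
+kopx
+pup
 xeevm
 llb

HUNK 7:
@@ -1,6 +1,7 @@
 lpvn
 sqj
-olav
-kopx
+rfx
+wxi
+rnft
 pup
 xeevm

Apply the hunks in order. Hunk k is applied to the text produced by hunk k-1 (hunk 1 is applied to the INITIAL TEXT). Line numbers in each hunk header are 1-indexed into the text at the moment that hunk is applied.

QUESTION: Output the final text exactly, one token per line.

Hunk 1: at line 2 remove [fhwe,pvw,yhavz] add [hqagw,mxk,lrnnp] -> 9 lines: lpvn sqj tgxf hqagw mxk lrnnp joa xeevm llb
Hunk 2: at line 1 remove [tgxf,hqagw,mxk] add [bwzm] -> 7 lines: lpvn sqj bwzm lrnnp joa xeevm llb
Hunk 3: at line 2 remove [lrnnp,joa] add [wjhvk] -> 6 lines: lpvn sqj bwzm wjhvk xeevm llb
Hunk 4: at line 1 remove [bwzm,wjhvk] add [phi,zupzp,mtxub] -> 7 lines: lpvn sqj phi zupzp mtxub xeevm llb
Hunk 5: at line 2 remove [phi,zupzp,mtxub] add [uoun] -> 5 lines: lpvn sqj uoun xeevm llb
Hunk 6: at line 1 remove [uoun] add [olav,kopx,pup] -> 7 lines: lpvn sqj olav kopx pup xeevm llb
Hunk 7: at line 1 remove [olav,kopx] add [rfx,wxi,rnft] -> 8 lines: lpvn sqj rfx wxi rnft pup xeevm llb

Answer: lpvn
sqj
rfx
wxi
rnft
pup
xeevm
llb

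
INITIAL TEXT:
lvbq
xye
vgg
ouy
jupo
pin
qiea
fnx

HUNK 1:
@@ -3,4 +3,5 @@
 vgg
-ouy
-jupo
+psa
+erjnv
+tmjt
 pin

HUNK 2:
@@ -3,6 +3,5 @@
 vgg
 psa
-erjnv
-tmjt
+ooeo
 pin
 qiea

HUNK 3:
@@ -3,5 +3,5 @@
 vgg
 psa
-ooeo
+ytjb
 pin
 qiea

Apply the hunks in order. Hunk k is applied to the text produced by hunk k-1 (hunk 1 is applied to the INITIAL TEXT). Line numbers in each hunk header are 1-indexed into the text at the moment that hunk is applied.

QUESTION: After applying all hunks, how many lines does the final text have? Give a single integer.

Answer: 8

Derivation:
Hunk 1: at line 3 remove [ouy,jupo] add [psa,erjnv,tmjt] -> 9 lines: lvbq xye vgg psa erjnv tmjt pin qiea fnx
Hunk 2: at line 3 remove [erjnv,tmjt] add [ooeo] -> 8 lines: lvbq xye vgg psa ooeo pin qiea fnx
Hunk 3: at line 3 remove [ooeo] add [ytjb] -> 8 lines: lvbq xye vgg psa ytjb pin qiea fnx
Final line count: 8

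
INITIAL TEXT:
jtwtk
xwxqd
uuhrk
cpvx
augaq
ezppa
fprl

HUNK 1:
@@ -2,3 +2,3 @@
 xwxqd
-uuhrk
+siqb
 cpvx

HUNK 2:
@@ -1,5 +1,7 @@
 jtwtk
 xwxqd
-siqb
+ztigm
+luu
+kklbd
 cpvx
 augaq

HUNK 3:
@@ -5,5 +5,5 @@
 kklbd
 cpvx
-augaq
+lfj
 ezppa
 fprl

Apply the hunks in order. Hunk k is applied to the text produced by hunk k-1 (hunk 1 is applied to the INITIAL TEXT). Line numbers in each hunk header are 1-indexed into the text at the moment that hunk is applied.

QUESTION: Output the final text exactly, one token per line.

Hunk 1: at line 2 remove [uuhrk] add [siqb] -> 7 lines: jtwtk xwxqd siqb cpvx augaq ezppa fprl
Hunk 2: at line 1 remove [siqb] add [ztigm,luu,kklbd] -> 9 lines: jtwtk xwxqd ztigm luu kklbd cpvx augaq ezppa fprl
Hunk 3: at line 5 remove [augaq] add [lfj] -> 9 lines: jtwtk xwxqd ztigm luu kklbd cpvx lfj ezppa fprl

Answer: jtwtk
xwxqd
ztigm
luu
kklbd
cpvx
lfj
ezppa
fprl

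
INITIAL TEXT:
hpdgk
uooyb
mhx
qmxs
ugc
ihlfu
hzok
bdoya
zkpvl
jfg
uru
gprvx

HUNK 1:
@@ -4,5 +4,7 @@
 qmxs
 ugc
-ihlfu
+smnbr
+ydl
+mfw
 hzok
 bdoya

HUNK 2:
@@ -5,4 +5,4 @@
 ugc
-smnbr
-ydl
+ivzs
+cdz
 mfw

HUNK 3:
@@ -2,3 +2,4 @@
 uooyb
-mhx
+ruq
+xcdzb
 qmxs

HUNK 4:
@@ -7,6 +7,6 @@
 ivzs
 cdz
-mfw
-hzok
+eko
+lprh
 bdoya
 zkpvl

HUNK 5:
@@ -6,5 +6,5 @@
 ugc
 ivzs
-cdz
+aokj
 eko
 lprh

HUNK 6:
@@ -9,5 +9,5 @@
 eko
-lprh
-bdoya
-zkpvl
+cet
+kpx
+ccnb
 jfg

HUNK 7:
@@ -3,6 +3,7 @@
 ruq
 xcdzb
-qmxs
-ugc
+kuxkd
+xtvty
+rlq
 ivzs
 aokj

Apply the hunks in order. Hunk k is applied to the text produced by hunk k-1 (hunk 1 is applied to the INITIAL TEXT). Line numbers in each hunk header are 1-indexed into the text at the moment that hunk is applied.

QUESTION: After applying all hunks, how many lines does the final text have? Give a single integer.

Hunk 1: at line 4 remove [ihlfu] add [smnbr,ydl,mfw] -> 14 lines: hpdgk uooyb mhx qmxs ugc smnbr ydl mfw hzok bdoya zkpvl jfg uru gprvx
Hunk 2: at line 5 remove [smnbr,ydl] add [ivzs,cdz] -> 14 lines: hpdgk uooyb mhx qmxs ugc ivzs cdz mfw hzok bdoya zkpvl jfg uru gprvx
Hunk 3: at line 2 remove [mhx] add [ruq,xcdzb] -> 15 lines: hpdgk uooyb ruq xcdzb qmxs ugc ivzs cdz mfw hzok bdoya zkpvl jfg uru gprvx
Hunk 4: at line 7 remove [mfw,hzok] add [eko,lprh] -> 15 lines: hpdgk uooyb ruq xcdzb qmxs ugc ivzs cdz eko lprh bdoya zkpvl jfg uru gprvx
Hunk 5: at line 6 remove [cdz] add [aokj] -> 15 lines: hpdgk uooyb ruq xcdzb qmxs ugc ivzs aokj eko lprh bdoya zkpvl jfg uru gprvx
Hunk 6: at line 9 remove [lprh,bdoya,zkpvl] add [cet,kpx,ccnb] -> 15 lines: hpdgk uooyb ruq xcdzb qmxs ugc ivzs aokj eko cet kpx ccnb jfg uru gprvx
Hunk 7: at line 3 remove [qmxs,ugc] add [kuxkd,xtvty,rlq] -> 16 lines: hpdgk uooyb ruq xcdzb kuxkd xtvty rlq ivzs aokj eko cet kpx ccnb jfg uru gprvx
Final line count: 16

Answer: 16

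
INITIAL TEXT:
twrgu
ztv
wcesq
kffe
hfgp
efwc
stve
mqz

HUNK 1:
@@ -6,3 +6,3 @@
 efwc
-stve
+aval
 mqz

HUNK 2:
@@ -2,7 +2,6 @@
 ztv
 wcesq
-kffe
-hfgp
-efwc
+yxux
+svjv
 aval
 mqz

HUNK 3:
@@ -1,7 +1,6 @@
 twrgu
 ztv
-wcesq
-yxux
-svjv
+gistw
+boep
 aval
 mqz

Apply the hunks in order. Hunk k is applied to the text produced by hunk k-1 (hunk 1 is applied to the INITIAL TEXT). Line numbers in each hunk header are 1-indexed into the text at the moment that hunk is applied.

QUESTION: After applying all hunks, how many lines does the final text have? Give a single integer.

Answer: 6

Derivation:
Hunk 1: at line 6 remove [stve] add [aval] -> 8 lines: twrgu ztv wcesq kffe hfgp efwc aval mqz
Hunk 2: at line 2 remove [kffe,hfgp,efwc] add [yxux,svjv] -> 7 lines: twrgu ztv wcesq yxux svjv aval mqz
Hunk 3: at line 1 remove [wcesq,yxux,svjv] add [gistw,boep] -> 6 lines: twrgu ztv gistw boep aval mqz
Final line count: 6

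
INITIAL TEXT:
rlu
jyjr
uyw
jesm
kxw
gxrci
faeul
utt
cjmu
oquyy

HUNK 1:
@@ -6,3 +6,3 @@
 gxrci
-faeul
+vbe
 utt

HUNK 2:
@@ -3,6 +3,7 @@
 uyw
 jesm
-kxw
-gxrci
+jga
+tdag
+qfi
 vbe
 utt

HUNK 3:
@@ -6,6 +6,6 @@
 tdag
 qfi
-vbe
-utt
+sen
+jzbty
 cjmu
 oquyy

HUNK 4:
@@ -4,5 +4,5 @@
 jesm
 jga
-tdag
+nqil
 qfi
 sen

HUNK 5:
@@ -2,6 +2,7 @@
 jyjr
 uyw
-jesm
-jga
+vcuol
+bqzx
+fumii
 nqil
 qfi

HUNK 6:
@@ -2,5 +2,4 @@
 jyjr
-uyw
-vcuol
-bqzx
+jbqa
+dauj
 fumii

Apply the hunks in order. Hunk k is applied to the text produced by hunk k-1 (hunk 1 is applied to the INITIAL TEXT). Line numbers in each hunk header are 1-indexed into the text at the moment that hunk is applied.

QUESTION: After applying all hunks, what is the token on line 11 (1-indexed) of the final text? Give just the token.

Answer: oquyy

Derivation:
Hunk 1: at line 6 remove [faeul] add [vbe] -> 10 lines: rlu jyjr uyw jesm kxw gxrci vbe utt cjmu oquyy
Hunk 2: at line 3 remove [kxw,gxrci] add [jga,tdag,qfi] -> 11 lines: rlu jyjr uyw jesm jga tdag qfi vbe utt cjmu oquyy
Hunk 3: at line 6 remove [vbe,utt] add [sen,jzbty] -> 11 lines: rlu jyjr uyw jesm jga tdag qfi sen jzbty cjmu oquyy
Hunk 4: at line 4 remove [tdag] add [nqil] -> 11 lines: rlu jyjr uyw jesm jga nqil qfi sen jzbty cjmu oquyy
Hunk 5: at line 2 remove [jesm,jga] add [vcuol,bqzx,fumii] -> 12 lines: rlu jyjr uyw vcuol bqzx fumii nqil qfi sen jzbty cjmu oquyy
Hunk 6: at line 2 remove [uyw,vcuol,bqzx] add [jbqa,dauj] -> 11 lines: rlu jyjr jbqa dauj fumii nqil qfi sen jzbty cjmu oquyy
Final line 11: oquyy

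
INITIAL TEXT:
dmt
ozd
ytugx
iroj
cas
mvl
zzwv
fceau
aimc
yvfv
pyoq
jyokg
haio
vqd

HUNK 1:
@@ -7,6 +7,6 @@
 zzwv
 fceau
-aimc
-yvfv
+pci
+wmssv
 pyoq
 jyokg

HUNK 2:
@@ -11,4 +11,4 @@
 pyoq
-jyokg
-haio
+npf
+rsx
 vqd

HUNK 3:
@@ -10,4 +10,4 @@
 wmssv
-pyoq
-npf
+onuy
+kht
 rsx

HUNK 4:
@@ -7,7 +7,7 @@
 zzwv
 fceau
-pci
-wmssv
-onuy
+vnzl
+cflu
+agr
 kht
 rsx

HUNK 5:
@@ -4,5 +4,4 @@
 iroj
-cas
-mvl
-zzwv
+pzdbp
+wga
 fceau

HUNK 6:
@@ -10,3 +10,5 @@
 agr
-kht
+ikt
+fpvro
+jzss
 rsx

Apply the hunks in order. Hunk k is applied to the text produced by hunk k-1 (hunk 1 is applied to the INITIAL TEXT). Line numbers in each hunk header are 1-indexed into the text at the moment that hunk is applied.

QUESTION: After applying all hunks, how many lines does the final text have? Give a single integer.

Hunk 1: at line 7 remove [aimc,yvfv] add [pci,wmssv] -> 14 lines: dmt ozd ytugx iroj cas mvl zzwv fceau pci wmssv pyoq jyokg haio vqd
Hunk 2: at line 11 remove [jyokg,haio] add [npf,rsx] -> 14 lines: dmt ozd ytugx iroj cas mvl zzwv fceau pci wmssv pyoq npf rsx vqd
Hunk 3: at line 10 remove [pyoq,npf] add [onuy,kht] -> 14 lines: dmt ozd ytugx iroj cas mvl zzwv fceau pci wmssv onuy kht rsx vqd
Hunk 4: at line 7 remove [pci,wmssv,onuy] add [vnzl,cflu,agr] -> 14 lines: dmt ozd ytugx iroj cas mvl zzwv fceau vnzl cflu agr kht rsx vqd
Hunk 5: at line 4 remove [cas,mvl,zzwv] add [pzdbp,wga] -> 13 lines: dmt ozd ytugx iroj pzdbp wga fceau vnzl cflu agr kht rsx vqd
Hunk 6: at line 10 remove [kht] add [ikt,fpvro,jzss] -> 15 lines: dmt ozd ytugx iroj pzdbp wga fceau vnzl cflu agr ikt fpvro jzss rsx vqd
Final line count: 15

Answer: 15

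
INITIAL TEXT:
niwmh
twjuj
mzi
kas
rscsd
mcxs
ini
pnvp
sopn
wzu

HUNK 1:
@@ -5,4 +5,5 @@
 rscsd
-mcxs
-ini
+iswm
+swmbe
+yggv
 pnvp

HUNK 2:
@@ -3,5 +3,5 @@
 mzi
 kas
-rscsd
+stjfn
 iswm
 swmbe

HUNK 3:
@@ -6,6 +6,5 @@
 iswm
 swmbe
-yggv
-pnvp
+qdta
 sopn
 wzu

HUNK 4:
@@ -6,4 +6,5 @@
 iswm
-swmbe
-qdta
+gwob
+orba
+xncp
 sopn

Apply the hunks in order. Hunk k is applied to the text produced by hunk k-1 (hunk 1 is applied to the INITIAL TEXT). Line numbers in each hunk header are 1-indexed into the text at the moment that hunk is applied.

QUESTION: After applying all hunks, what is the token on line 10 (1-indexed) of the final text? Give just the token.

Hunk 1: at line 5 remove [mcxs,ini] add [iswm,swmbe,yggv] -> 11 lines: niwmh twjuj mzi kas rscsd iswm swmbe yggv pnvp sopn wzu
Hunk 2: at line 3 remove [rscsd] add [stjfn] -> 11 lines: niwmh twjuj mzi kas stjfn iswm swmbe yggv pnvp sopn wzu
Hunk 3: at line 6 remove [yggv,pnvp] add [qdta] -> 10 lines: niwmh twjuj mzi kas stjfn iswm swmbe qdta sopn wzu
Hunk 4: at line 6 remove [swmbe,qdta] add [gwob,orba,xncp] -> 11 lines: niwmh twjuj mzi kas stjfn iswm gwob orba xncp sopn wzu
Final line 10: sopn

Answer: sopn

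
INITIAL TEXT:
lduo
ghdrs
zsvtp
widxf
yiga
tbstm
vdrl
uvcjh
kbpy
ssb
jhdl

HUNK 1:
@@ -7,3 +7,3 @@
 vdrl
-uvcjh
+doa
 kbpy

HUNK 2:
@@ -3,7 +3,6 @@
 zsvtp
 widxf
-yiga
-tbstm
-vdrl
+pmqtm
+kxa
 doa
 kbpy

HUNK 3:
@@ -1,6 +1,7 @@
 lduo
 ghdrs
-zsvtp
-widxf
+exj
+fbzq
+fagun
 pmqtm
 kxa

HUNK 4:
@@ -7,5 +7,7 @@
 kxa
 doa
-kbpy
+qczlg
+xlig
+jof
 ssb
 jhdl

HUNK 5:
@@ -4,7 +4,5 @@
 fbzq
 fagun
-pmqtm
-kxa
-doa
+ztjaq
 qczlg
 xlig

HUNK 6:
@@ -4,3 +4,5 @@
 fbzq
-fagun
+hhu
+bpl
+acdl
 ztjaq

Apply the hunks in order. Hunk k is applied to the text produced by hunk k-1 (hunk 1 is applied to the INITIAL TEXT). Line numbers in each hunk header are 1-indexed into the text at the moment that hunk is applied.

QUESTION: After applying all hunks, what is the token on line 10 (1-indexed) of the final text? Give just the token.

Answer: xlig

Derivation:
Hunk 1: at line 7 remove [uvcjh] add [doa] -> 11 lines: lduo ghdrs zsvtp widxf yiga tbstm vdrl doa kbpy ssb jhdl
Hunk 2: at line 3 remove [yiga,tbstm,vdrl] add [pmqtm,kxa] -> 10 lines: lduo ghdrs zsvtp widxf pmqtm kxa doa kbpy ssb jhdl
Hunk 3: at line 1 remove [zsvtp,widxf] add [exj,fbzq,fagun] -> 11 lines: lduo ghdrs exj fbzq fagun pmqtm kxa doa kbpy ssb jhdl
Hunk 4: at line 7 remove [kbpy] add [qczlg,xlig,jof] -> 13 lines: lduo ghdrs exj fbzq fagun pmqtm kxa doa qczlg xlig jof ssb jhdl
Hunk 5: at line 4 remove [pmqtm,kxa,doa] add [ztjaq] -> 11 lines: lduo ghdrs exj fbzq fagun ztjaq qczlg xlig jof ssb jhdl
Hunk 6: at line 4 remove [fagun] add [hhu,bpl,acdl] -> 13 lines: lduo ghdrs exj fbzq hhu bpl acdl ztjaq qczlg xlig jof ssb jhdl
Final line 10: xlig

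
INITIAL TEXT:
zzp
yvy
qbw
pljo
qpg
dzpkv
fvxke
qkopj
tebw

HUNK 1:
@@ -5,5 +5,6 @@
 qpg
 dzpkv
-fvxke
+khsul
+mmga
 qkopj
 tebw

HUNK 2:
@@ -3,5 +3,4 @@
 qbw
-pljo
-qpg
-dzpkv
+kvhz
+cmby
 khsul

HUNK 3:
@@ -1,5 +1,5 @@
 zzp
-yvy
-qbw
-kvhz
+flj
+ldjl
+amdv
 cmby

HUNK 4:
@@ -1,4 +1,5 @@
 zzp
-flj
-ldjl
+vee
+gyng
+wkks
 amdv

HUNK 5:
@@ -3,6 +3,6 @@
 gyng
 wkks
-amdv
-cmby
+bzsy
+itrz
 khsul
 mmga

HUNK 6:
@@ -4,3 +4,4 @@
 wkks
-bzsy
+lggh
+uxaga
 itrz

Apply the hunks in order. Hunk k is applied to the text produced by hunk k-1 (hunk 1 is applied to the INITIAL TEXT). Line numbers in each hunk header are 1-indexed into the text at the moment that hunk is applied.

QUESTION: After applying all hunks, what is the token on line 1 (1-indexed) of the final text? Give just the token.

Answer: zzp

Derivation:
Hunk 1: at line 5 remove [fvxke] add [khsul,mmga] -> 10 lines: zzp yvy qbw pljo qpg dzpkv khsul mmga qkopj tebw
Hunk 2: at line 3 remove [pljo,qpg,dzpkv] add [kvhz,cmby] -> 9 lines: zzp yvy qbw kvhz cmby khsul mmga qkopj tebw
Hunk 3: at line 1 remove [yvy,qbw,kvhz] add [flj,ldjl,amdv] -> 9 lines: zzp flj ldjl amdv cmby khsul mmga qkopj tebw
Hunk 4: at line 1 remove [flj,ldjl] add [vee,gyng,wkks] -> 10 lines: zzp vee gyng wkks amdv cmby khsul mmga qkopj tebw
Hunk 5: at line 3 remove [amdv,cmby] add [bzsy,itrz] -> 10 lines: zzp vee gyng wkks bzsy itrz khsul mmga qkopj tebw
Hunk 6: at line 4 remove [bzsy] add [lggh,uxaga] -> 11 lines: zzp vee gyng wkks lggh uxaga itrz khsul mmga qkopj tebw
Final line 1: zzp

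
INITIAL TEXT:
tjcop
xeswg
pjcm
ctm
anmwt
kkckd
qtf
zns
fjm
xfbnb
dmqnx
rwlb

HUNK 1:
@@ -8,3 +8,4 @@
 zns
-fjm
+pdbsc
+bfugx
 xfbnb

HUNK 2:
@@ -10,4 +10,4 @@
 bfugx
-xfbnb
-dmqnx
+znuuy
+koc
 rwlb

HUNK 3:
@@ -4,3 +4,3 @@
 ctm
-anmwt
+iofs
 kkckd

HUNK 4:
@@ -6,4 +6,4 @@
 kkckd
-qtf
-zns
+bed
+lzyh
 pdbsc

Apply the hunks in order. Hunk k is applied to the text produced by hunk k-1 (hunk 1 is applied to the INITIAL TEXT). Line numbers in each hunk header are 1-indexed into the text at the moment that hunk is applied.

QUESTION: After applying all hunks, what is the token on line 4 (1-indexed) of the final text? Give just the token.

Hunk 1: at line 8 remove [fjm] add [pdbsc,bfugx] -> 13 lines: tjcop xeswg pjcm ctm anmwt kkckd qtf zns pdbsc bfugx xfbnb dmqnx rwlb
Hunk 2: at line 10 remove [xfbnb,dmqnx] add [znuuy,koc] -> 13 lines: tjcop xeswg pjcm ctm anmwt kkckd qtf zns pdbsc bfugx znuuy koc rwlb
Hunk 3: at line 4 remove [anmwt] add [iofs] -> 13 lines: tjcop xeswg pjcm ctm iofs kkckd qtf zns pdbsc bfugx znuuy koc rwlb
Hunk 4: at line 6 remove [qtf,zns] add [bed,lzyh] -> 13 lines: tjcop xeswg pjcm ctm iofs kkckd bed lzyh pdbsc bfugx znuuy koc rwlb
Final line 4: ctm

Answer: ctm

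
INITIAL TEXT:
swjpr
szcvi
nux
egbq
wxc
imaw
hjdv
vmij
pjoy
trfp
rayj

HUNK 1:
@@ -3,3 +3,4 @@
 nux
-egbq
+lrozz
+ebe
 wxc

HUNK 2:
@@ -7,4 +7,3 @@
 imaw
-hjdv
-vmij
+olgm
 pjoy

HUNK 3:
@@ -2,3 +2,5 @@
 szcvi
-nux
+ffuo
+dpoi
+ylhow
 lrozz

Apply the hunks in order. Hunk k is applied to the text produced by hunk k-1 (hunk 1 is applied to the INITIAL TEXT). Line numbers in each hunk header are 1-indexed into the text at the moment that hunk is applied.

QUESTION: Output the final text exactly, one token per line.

Answer: swjpr
szcvi
ffuo
dpoi
ylhow
lrozz
ebe
wxc
imaw
olgm
pjoy
trfp
rayj

Derivation:
Hunk 1: at line 3 remove [egbq] add [lrozz,ebe] -> 12 lines: swjpr szcvi nux lrozz ebe wxc imaw hjdv vmij pjoy trfp rayj
Hunk 2: at line 7 remove [hjdv,vmij] add [olgm] -> 11 lines: swjpr szcvi nux lrozz ebe wxc imaw olgm pjoy trfp rayj
Hunk 3: at line 2 remove [nux] add [ffuo,dpoi,ylhow] -> 13 lines: swjpr szcvi ffuo dpoi ylhow lrozz ebe wxc imaw olgm pjoy trfp rayj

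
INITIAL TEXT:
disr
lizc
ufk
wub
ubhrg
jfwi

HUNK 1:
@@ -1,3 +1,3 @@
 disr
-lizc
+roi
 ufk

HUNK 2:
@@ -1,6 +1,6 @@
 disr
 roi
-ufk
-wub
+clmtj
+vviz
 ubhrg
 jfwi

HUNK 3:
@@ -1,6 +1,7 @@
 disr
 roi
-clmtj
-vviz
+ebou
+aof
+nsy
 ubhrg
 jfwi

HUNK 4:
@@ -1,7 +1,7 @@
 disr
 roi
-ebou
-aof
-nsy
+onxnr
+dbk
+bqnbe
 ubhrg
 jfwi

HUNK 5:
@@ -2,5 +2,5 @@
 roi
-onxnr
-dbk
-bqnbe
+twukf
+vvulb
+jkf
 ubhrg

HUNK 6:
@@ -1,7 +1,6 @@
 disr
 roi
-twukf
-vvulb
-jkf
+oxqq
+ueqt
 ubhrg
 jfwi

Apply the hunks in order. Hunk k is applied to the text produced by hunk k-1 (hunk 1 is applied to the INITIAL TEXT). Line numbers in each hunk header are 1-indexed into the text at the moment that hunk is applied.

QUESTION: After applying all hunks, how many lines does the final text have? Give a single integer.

Answer: 6

Derivation:
Hunk 1: at line 1 remove [lizc] add [roi] -> 6 lines: disr roi ufk wub ubhrg jfwi
Hunk 2: at line 1 remove [ufk,wub] add [clmtj,vviz] -> 6 lines: disr roi clmtj vviz ubhrg jfwi
Hunk 3: at line 1 remove [clmtj,vviz] add [ebou,aof,nsy] -> 7 lines: disr roi ebou aof nsy ubhrg jfwi
Hunk 4: at line 1 remove [ebou,aof,nsy] add [onxnr,dbk,bqnbe] -> 7 lines: disr roi onxnr dbk bqnbe ubhrg jfwi
Hunk 5: at line 2 remove [onxnr,dbk,bqnbe] add [twukf,vvulb,jkf] -> 7 lines: disr roi twukf vvulb jkf ubhrg jfwi
Hunk 6: at line 1 remove [twukf,vvulb,jkf] add [oxqq,ueqt] -> 6 lines: disr roi oxqq ueqt ubhrg jfwi
Final line count: 6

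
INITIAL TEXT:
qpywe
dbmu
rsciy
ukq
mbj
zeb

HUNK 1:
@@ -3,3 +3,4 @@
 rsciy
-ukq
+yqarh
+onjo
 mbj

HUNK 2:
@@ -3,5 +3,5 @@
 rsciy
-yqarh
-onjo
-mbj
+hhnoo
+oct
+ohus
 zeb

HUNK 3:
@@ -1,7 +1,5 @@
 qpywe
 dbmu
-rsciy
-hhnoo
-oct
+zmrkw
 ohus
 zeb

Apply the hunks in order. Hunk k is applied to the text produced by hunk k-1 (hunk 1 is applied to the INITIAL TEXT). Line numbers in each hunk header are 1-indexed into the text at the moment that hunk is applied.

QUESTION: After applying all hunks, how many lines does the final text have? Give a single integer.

Answer: 5

Derivation:
Hunk 1: at line 3 remove [ukq] add [yqarh,onjo] -> 7 lines: qpywe dbmu rsciy yqarh onjo mbj zeb
Hunk 2: at line 3 remove [yqarh,onjo,mbj] add [hhnoo,oct,ohus] -> 7 lines: qpywe dbmu rsciy hhnoo oct ohus zeb
Hunk 3: at line 1 remove [rsciy,hhnoo,oct] add [zmrkw] -> 5 lines: qpywe dbmu zmrkw ohus zeb
Final line count: 5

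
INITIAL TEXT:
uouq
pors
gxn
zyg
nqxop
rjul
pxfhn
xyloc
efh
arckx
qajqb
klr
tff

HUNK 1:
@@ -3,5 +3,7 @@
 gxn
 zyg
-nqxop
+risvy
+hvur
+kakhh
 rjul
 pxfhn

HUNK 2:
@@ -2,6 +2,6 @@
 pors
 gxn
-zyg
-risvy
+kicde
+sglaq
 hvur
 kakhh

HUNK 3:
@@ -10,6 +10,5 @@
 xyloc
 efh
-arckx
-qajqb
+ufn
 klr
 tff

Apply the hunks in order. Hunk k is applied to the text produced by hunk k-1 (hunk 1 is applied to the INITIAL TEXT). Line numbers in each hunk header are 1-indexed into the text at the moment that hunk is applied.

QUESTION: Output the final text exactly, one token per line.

Answer: uouq
pors
gxn
kicde
sglaq
hvur
kakhh
rjul
pxfhn
xyloc
efh
ufn
klr
tff

Derivation:
Hunk 1: at line 3 remove [nqxop] add [risvy,hvur,kakhh] -> 15 lines: uouq pors gxn zyg risvy hvur kakhh rjul pxfhn xyloc efh arckx qajqb klr tff
Hunk 2: at line 2 remove [zyg,risvy] add [kicde,sglaq] -> 15 lines: uouq pors gxn kicde sglaq hvur kakhh rjul pxfhn xyloc efh arckx qajqb klr tff
Hunk 3: at line 10 remove [arckx,qajqb] add [ufn] -> 14 lines: uouq pors gxn kicde sglaq hvur kakhh rjul pxfhn xyloc efh ufn klr tff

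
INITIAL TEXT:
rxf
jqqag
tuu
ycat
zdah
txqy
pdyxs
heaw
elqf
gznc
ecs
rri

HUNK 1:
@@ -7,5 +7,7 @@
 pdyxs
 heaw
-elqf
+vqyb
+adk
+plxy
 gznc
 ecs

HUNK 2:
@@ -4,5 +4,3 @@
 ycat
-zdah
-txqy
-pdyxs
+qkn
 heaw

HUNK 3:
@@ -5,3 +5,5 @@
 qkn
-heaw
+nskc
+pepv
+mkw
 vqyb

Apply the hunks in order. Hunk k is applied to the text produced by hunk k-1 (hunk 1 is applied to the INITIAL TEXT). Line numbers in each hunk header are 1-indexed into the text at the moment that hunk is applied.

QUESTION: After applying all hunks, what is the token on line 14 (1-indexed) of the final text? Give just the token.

Hunk 1: at line 7 remove [elqf] add [vqyb,adk,plxy] -> 14 lines: rxf jqqag tuu ycat zdah txqy pdyxs heaw vqyb adk plxy gznc ecs rri
Hunk 2: at line 4 remove [zdah,txqy,pdyxs] add [qkn] -> 12 lines: rxf jqqag tuu ycat qkn heaw vqyb adk plxy gznc ecs rri
Hunk 3: at line 5 remove [heaw] add [nskc,pepv,mkw] -> 14 lines: rxf jqqag tuu ycat qkn nskc pepv mkw vqyb adk plxy gznc ecs rri
Final line 14: rri

Answer: rri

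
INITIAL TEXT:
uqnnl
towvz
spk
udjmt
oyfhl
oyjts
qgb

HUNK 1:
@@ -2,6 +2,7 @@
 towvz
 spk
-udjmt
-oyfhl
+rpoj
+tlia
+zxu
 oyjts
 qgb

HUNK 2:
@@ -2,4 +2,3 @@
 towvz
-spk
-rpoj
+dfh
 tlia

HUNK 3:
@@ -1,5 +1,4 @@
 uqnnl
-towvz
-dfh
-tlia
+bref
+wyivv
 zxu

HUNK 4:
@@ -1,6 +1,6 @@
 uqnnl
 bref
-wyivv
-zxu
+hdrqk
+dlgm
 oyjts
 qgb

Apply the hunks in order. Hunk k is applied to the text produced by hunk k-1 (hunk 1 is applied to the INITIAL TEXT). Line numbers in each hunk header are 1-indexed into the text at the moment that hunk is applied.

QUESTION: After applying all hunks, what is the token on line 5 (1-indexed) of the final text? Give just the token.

Hunk 1: at line 2 remove [udjmt,oyfhl] add [rpoj,tlia,zxu] -> 8 lines: uqnnl towvz spk rpoj tlia zxu oyjts qgb
Hunk 2: at line 2 remove [spk,rpoj] add [dfh] -> 7 lines: uqnnl towvz dfh tlia zxu oyjts qgb
Hunk 3: at line 1 remove [towvz,dfh,tlia] add [bref,wyivv] -> 6 lines: uqnnl bref wyivv zxu oyjts qgb
Hunk 4: at line 1 remove [wyivv,zxu] add [hdrqk,dlgm] -> 6 lines: uqnnl bref hdrqk dlgm oyjts qgb
Final line 5: oyjts

Answer: oyjts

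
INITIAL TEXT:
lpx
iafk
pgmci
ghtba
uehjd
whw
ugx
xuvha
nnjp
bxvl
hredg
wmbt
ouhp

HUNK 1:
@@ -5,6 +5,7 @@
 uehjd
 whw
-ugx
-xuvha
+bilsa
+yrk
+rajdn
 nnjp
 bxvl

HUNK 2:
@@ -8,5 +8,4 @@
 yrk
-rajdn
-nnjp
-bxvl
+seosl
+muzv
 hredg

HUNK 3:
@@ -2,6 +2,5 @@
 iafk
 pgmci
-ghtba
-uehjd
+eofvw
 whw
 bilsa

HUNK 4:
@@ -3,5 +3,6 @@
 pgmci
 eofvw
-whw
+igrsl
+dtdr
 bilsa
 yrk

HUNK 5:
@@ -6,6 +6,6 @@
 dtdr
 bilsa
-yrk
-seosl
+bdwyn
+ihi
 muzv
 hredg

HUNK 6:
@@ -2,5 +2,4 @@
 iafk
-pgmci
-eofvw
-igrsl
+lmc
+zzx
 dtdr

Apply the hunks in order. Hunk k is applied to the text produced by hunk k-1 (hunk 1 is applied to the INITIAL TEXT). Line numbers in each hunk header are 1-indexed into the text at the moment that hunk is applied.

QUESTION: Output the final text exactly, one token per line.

Hunk 1: at line 5 remove [ugx,xuvha] add [bilsa,yrk,rajdn] -> 14 lines: lpx iafk pgmci ghtba uehjd whw bilsa yrk rajdn nnjp bxvl hredg wmbt ouhp
Hunk 2: at line 8 remove [rajdn,nnjp,bxvl] add [seosl,muzv] -> 13 lines: lpx iafk pgmci ghtba uehjd whw bilsa yrk seosl muzv hredg wmbt ouhp
Hunk 3: at line 2 remove [ghtba,uehjd] add [eofvw] -> 12 lines: lpx iafk pgmci eofvw whw bilsa yrk seosl muzv hredg wmbt ouhp
Hunk 4: at line 3 remove [whw] add [igrsl,dtdr] -> 13 lines: lpx iafk pgmci eofvw igrsl dtdr bilsa yrk seosl muzv hredg wmbt ouhp
Hunk 5: at line 6 remove [yrk,seosl] add [bdwyn,ihi] -> 13 lines: lpx iafk pgmci eofvw igrsl dtdr bilsa bdwyn ihi muzv hredg wmbt ouhp
Hunk 6: at line 2 remove [pgmci,eofvw,igrsl] add [lmc,zzx] -> 12 lines: lpx iafk lmc zzx dtdr bilsa bdwyn ihi muzv hredg wmbt ouhp

Answer: lpx
iafk
lmc
zzx
dtdr
bilsa
bdwyn
ihi
muzv
hredg
wmbt
ouhp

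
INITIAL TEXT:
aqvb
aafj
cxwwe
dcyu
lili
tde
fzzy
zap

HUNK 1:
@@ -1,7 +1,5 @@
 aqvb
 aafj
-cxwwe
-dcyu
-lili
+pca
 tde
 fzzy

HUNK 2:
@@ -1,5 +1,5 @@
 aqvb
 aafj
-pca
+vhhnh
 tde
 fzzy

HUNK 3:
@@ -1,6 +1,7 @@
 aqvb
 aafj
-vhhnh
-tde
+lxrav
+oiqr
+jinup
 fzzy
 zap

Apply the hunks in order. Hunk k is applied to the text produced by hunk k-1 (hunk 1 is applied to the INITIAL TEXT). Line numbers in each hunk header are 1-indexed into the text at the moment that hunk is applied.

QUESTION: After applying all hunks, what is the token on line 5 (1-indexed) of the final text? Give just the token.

Answer: jinup

Derivation:
Hunk 1: at line 1 remove [cxwwe,dcyu,lili] add [pca] -> 6 lines: aqvb aafj pca tde fzzy zap
Hunk 2: at line 1 remove [pca] add [vhhnh] -> 6 lines: aqvb aafj vhhnh tde fzzy zap
Hunk 3: at line 1 remove [vhhnh,tde] add [lxrav,oiqr,jinup] -> 7 lines: aqvb aafj lxrav oiqr jinup fzzy zap
Final line 5: jinup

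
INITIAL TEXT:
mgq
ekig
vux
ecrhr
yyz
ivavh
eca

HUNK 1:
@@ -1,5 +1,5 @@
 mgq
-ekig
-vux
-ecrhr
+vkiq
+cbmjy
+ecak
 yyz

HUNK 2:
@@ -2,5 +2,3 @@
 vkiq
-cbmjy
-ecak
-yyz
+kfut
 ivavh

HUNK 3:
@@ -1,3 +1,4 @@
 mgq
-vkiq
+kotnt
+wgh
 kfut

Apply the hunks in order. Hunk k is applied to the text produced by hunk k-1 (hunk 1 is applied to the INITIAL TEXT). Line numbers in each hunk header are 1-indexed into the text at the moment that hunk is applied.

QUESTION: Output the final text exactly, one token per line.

Answer: mgq
kotnt
wgh
kfut
ivavh
eca

Derivation:
Hunk 1: at line 1 remove [ekig,vux,ecrhr] add [vkiq,cbmjy,ecak] -> 7 lines: mgq vkiq cbmjy ecak yyz ivavh eca
Hunk 2: at line 2 remove [cbmjy,ecak,yyz] add [kfut] -> 5 lines: mgq vkiq kfut ivavh eca
Hunk 3: at line 1 remove [vkiq] add [kotnt,wgh] -> 6 lines: mgq kotnt wgh kfut ivavh eca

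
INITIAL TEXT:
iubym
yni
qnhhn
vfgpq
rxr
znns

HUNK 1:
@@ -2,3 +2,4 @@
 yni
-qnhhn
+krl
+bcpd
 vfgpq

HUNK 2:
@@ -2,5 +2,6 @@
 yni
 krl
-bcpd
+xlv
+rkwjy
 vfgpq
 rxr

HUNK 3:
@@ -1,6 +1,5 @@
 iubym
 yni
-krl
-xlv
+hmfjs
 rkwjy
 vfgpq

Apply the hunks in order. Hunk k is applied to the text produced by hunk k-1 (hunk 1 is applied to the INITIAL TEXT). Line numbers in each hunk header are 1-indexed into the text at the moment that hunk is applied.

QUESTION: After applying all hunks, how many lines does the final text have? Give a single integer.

Hunk 1: at line 2 remove [qnhhn] add [krl,bcpd] -> 7 lines: iubym yni krl bcpd vfgpq rxr znns
Hunk 2: at line 2 remove [bcpd] add [xlv,rkwjy] -> 8 lines: iubym yni krl xlv rkwjy vfgpq rxr znns
Hunk 3: at line 1 remove [krl,xlv] add [hmfjs] -> 7 lines: iubym yni hmfjs rkwjy vfgpq rxr znns
Final line count: 7

Answer: 7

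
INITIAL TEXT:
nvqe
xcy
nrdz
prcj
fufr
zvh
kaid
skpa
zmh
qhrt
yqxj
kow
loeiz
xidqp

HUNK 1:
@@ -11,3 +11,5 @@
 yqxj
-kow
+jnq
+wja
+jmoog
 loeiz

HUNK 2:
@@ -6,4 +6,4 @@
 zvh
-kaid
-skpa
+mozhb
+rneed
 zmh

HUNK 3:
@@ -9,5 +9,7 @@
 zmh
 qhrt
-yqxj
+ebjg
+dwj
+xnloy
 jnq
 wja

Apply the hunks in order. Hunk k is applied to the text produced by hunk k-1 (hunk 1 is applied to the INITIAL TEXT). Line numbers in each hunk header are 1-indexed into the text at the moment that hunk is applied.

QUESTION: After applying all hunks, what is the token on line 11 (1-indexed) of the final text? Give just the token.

Hunk 1: at line 11 remove [kow] add [jnq,wja,jmoog] -> 16 lines: nvqe xcy nrdz prcj fufr zvh kaid skpa zmh qhrt yqxj jnq wja jmoog loeiz xidqp
Hunk 2: at line 6 remove [kaid,skpa] add [mozhb,rneed] -> 16 lines: nvqe xcy nrdz prcj fufr zvh mozhb rneed zmh qhrt yqxj jnq wja jmoog loeiz xidqp
Hunk 3: at line 9 remove [yqxj] add [ebjg,dwj,xnloy] -> 18 lines: nvqe xcy nrdz prcj fufr zvh mozhb rneed zmh qhrt ebjg dwj xnloy jnq wja jmoog loeiz xidqp
Final line 11: ebjg

Answer: ebjg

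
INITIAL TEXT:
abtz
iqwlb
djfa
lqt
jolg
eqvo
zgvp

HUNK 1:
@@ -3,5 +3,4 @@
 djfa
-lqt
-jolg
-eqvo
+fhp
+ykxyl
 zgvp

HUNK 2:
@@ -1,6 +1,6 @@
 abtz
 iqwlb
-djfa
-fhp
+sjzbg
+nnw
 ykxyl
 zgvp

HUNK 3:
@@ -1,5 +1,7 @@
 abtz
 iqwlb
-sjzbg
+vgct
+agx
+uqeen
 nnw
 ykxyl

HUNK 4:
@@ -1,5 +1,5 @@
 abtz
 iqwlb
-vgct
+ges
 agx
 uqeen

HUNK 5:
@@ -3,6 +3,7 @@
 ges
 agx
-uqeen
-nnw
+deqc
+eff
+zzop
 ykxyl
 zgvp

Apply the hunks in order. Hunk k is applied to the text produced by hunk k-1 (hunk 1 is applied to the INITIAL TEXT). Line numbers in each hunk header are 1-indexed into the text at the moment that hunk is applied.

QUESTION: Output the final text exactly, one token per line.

Hunk 1: at line 3 remove [lqt,jolg,eqvo] add [fhp,ykxyl] -> 6 lines: abtz iqwlb djfa fhp ykxyl zgvp
Hunk 2: at line 1 remove [djfa,fhp] add [sjzbg,nnw] -> 6 lines: abtz iqwlb sjzbg nnw ykxyl zgvp
Hunk 3: at line 1 remove [sjzbg] add [vgct,agx,uqeen] -> 8 lines: abtz iqwlb vgct agx uqeen nnw ykxyl zgvp
Hunk 4: at line 1 remove [vgct] add [ges] -> 8 lines: abtz iqwlb ges agx uqeen nnw ykxyl zgvp
Hunk 5: at line 3 remove [uqeen,nnw] add [deqc,eff,zzop] -> 9 lines: abtz iqwlb ges agx deqc eff zzop ykxyl zgvp

Answer: abtz
iqwlb
ges
agx
deqc
eff
zzop
ykxyl
zgvp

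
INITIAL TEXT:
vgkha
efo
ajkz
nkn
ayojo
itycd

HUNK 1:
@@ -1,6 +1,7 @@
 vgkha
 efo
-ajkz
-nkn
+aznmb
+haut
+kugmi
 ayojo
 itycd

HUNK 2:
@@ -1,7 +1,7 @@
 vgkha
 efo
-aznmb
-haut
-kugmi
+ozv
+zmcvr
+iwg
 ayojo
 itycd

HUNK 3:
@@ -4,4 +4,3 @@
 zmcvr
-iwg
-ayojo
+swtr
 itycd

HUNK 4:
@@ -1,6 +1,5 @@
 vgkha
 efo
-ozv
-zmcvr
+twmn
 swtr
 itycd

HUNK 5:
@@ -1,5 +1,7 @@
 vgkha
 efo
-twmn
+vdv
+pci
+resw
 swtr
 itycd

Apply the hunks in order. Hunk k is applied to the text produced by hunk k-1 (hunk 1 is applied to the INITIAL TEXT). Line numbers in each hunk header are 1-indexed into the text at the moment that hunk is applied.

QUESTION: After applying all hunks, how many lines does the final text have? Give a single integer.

Answer: 7

Derivation:
Hunk 1: at line 1 remove [ajkz,nkn] add [aznmb,haut,kugmi] -> 7 lines: vgkha efo aznmb haut kugmi ayojo itycd
Hunk 2: at line 1 remove [aznmb,haut,kugmi] add [ozv,zmcvr,iwg] -> 7 lines: vgkha efo ozv zmcvr iwg ayojo itycd
Hunk 3: at line 4 remove [iwg,ayojo] add [swtr] -> 6 lines: vgkha efo ozv zmcvr swtr itycd
Hunk 4: at line 1 remove [ozv,zmcvr] add [twmn] -> 5 lines: vgkha efo twmn swtr itycd
Hunk 5: at line 1 remove [twmn] add [vdv,pci,resw] -> 7 lines: vgkha efo vdv pci resw swtr itycd
Final line count: 7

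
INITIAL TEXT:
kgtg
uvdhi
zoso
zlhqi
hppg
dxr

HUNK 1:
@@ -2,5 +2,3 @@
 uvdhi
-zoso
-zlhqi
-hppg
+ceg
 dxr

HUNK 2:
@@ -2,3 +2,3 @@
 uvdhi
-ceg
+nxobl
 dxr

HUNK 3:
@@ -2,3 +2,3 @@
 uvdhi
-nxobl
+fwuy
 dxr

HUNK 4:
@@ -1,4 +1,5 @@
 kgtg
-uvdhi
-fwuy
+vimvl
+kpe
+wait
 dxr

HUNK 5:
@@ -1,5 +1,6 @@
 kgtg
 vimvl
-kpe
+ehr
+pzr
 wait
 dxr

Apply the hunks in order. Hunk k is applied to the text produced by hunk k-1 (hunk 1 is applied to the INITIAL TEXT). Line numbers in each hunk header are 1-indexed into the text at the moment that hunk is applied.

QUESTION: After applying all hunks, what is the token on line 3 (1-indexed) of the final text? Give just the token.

Hunk 1: at line 2 remove [zoso,zlhqi,hppg] add [ceg] -> 4 lines: kgtg uvdhi ceg dxr
Hunk 2: at line 2 remove [ceg] add [nxobl] -> 4 lines: kgtg uvdhi nxobl dxr
Hunk 3: at line 2 remove [nxobl] add [fwuy] -> 4 lines: kgtg uvdhi fwuy dxr
Hunk 4: at line 1 remove [uvdhi,fwuy] add [vimvl,kpe,wait] -> 5 lines: kgtg vimvl kpe wait dxr
Hunk 5: at line 1 remove [kpe] add [ehr,pzr] -> 6 lines: kgtg vimvl ehr pzr wait dxr
Final line 3: ehr

Answer: ehr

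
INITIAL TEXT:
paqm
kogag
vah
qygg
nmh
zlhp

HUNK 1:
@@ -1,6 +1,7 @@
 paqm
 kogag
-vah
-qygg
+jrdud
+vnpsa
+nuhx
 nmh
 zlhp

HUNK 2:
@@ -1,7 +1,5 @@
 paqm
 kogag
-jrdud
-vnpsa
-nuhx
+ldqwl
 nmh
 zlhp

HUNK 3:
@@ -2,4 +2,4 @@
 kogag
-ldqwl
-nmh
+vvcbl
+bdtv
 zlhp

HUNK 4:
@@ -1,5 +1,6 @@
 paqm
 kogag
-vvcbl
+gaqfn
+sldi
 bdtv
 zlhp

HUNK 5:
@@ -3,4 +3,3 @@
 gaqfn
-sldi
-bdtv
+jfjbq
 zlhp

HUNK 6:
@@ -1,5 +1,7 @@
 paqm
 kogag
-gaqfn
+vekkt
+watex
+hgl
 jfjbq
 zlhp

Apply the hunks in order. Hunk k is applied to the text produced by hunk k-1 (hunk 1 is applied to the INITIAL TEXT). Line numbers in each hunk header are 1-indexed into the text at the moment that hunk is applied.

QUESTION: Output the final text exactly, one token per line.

Answer: paqm
kogag
vekkt
watex
hgl
jfjbq
zlhp

Derivation:
Hunk 1: at line 1 remove [vah,qygg] add [jrdud,vnpsa,nuhx] -> 7 lines: paqm kogag jrdud vnpsa nuhx nmh zlhp
Hunk 2: at line 1 remove [jrdud,vnpsa,nuhx] add [ldqwl] -> 5 lines: paqm kogag ldqwl nmh zlhp
Hunk 3: at line 2 remove [ldqwl,nmh] add [vvcbl,bdtv] -> 5 lines: paqm kogag vvcbl bdtv zlhp
Hunk 4: at line 1 remove [vvcbl] add [gaqfn,sldi] -> 6 lines: paqm kogag gaqfn sldi bdtv zlhp
Hunk 5: at line 3 remove [sldi,bdtv] add [jfjbq] -> 5 lines: paqm kogag gaqfn jfjbq zlhp
Hunk 6: at line 1 remove [gaqfn] add [vekkt,watex,hgl] -> 7 lines: paqm kogag vekkt watex hgl jfjbq zlhp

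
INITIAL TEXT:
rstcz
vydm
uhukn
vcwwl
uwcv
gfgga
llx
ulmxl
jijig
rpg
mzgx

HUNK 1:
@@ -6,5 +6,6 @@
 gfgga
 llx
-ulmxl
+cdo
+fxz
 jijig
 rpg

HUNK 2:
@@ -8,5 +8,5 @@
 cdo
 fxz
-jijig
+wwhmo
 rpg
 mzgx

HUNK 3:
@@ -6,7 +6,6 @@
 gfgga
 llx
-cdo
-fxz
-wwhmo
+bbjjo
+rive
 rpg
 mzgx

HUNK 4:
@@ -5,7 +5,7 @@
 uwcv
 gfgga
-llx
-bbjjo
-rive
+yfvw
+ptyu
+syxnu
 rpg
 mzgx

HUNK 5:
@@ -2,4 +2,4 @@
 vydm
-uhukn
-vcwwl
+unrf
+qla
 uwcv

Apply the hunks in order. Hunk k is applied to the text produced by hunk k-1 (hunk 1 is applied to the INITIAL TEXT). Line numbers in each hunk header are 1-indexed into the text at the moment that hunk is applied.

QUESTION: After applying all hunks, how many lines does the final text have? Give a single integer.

Hunk 1: at line 6 remove [ulmxl] add [cdo,fxz] -> 12 lines: rstcz vydm uhukn vcwwl uwcv gfgga llx cdo fxz jijig rpg mzgx
Hunk 2: at line 8 remove [jijig] add [wwhmo] -> 12 lines: rstcz vydm uhukn vcwwl uwcv gfgga llx cdo fxz wwhmo rpg mzgx
Hunk 3: at line 6 remove [cdo,fxz,wwhmo] add [bbjjo,rive] -> 11 lines: rstcz vydm uhukn vcwwl uwcv gfgga llx bbjjo rive rpg mzgx
Hunk 4: at line 5 remove [llx,bbjjo,rive] add [yfvw,ptyu,syxnu] -> 11 lines: rstcz vydm uhukn vcwwl uwcv gfgga yfvw ptyu syxnu rpg mzgx
Hunk 5: at line 2 remove [uhukn,vcwwl] add [unrf,qla] -> 11 lines: rstcz vydm unrf qla uwcv gfgga yfvw ptyu syxnu rpg mzgx
Final line count: 11

Answer: 11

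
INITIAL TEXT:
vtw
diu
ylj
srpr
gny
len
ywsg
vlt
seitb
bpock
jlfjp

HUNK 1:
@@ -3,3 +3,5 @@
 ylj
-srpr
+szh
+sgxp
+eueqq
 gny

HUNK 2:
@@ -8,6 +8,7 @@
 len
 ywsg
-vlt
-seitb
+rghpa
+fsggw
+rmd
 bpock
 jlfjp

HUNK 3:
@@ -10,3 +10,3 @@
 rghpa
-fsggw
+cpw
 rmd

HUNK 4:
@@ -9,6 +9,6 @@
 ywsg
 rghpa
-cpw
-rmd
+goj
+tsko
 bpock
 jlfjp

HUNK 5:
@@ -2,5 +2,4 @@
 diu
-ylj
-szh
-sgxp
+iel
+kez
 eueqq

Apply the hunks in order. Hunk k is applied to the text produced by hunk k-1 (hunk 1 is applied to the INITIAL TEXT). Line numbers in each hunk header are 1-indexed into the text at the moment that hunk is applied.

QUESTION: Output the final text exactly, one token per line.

Hunk 1: at line 3 remove [srpr] add [szh,sgxp,eueqq] -> 13 lines: vtw diu ylj szh sgxp eueqq gny len ywsg vlt seitb bpock jlfjp
Hunk 2: at line 8 remove [vlt,seitb] add [rghpa,fsggw,rmd] -> 14 lines: vtw diu ylj szh sgxp eueqq gny len ywsg rghpa fsggw rmd bpock jlfjp
Hunk 3: at line 10 remove [fsggw] add [cpw] -> 14 lines: vtw diu ylj szh sgxp eueqq gny len ywsg rghpa cpw rmd bpock jlfjp
Hunk 4: at line 9 remove [cpw,rmd] add [goj,tsko] -> 14 lines: vtw diu ylj szh sgxp eueqq gny len ywsg rghpa goj tsko bpock jlfjp
Hunk 5: at line 2 remove [ylj,szh,sgxp] add [iel,kez] -> 13 lines: vtw diu iel kez eueqq gny len ywsg rghpa goj tsko bpock jlfjp

Answer: vtw
diu
iel
kez
eueqq
gny
len
ywsg
rghpa
goj
tsko
bpock
jlfjp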